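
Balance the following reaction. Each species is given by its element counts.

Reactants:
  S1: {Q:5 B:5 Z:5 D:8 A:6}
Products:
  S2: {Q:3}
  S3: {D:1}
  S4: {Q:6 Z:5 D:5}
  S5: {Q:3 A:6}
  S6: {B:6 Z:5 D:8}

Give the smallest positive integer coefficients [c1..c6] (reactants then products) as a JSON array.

Coefficients: [6, 2, 3, 1, 6, 5]

Q: 6·5 = 30 | 2·3+3·0+1·6+6·3+5·0 = 30
B: 6·5 = 30 | 2·0+3·0+1·0+6·0+5·6 = 30
Z: 6·5 = 30 | 2·0+3·0+1·5+6·0+5·5 = 30
D: 6·8 = 48 | 2·0+3·1+1·5+6·0+5·8 = 48
A: 6·6 = 36 | 2·0+3·0+1·0+6·6+5·0 = 36
gcd(6,2,3,1,6,5) = 1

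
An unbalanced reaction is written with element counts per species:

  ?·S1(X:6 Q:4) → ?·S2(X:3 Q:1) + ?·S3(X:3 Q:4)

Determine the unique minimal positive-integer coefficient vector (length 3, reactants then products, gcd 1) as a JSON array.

X: 3·6 = 18 | 4·3+2·3 = 18
Q: 3·4 = 12 | 4·1+2·4 = 12
gcd(3,4,2) = 1

Coefficients: [3, 4, 2]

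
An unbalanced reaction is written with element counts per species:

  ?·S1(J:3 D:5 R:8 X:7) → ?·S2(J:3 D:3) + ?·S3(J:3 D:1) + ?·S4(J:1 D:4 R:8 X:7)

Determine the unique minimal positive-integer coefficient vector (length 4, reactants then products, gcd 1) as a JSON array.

J: 6·3 = 18 | 1·3+3·3+6·1 = 18
D: 6·5 = 30 | 1·3+3·1+6·4 = 30
R: 6·8 = 48 | 1·0+3·0+6·8 = 48
X: 6·7 = 42 | 1·0+3·0+6·7 = 42
gcd(6,1,3,6) = 1

Coefficients: [6, 1, 3, 6]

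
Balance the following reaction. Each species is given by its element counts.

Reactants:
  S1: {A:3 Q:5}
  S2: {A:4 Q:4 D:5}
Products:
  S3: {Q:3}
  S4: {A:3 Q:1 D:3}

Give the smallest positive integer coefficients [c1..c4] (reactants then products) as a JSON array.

A: 1·3+3·4 = 15 | 4·0+5·3 = 15
Q: 1·5+3·4 = 17 | 4·3+5·1 = 17
D: 1·0+3·5 = 15 | 4·0+5·3 = 15
gcd(1,3,4,5) = 1

Coefficients: [1, 3, 4, 5]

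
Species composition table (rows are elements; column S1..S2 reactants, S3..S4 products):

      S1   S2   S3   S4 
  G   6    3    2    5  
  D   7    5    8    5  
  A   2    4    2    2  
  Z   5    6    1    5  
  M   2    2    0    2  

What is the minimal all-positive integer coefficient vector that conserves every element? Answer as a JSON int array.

Coefficients: [4, 1, 1, 5]

G: 4·6+1·3 = 27 | 1·2+5·5 = 27
D: 4·7+1·5 = 33 | 1·8+5·5 = 33
A: 4·2+1·4 = 12 | 1·2+5·2 = 12
Z: 4·5+1·6 = 26 | 1·1+5·5 = 26
M: 4·2+1·2 = 10 | 1·0+5·2 = 10
gcd(4,1,1,5) = 1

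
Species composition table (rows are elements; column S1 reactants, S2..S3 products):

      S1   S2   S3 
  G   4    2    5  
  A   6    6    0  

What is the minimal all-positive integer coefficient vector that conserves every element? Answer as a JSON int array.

G: 5·4 = 20 | 5·2+2·5 = 20
A: 5·6 = 30 | 5·6+2·0 = 30
gcd(5,5,2) = 1

Coefficients: [5, 5, 2]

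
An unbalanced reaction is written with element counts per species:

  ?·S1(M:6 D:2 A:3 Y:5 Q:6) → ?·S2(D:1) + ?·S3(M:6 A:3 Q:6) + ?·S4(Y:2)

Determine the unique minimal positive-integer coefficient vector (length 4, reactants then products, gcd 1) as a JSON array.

M: 2·6 = 12 | 4·0+2·6+5·0 = 12
D: 2·2 = 4 | 4·1+2·0+5·0 = 4
A: 2·3 = 6 | 4·0+2·3+5·0 = 6
Y: 2·5 = 10 | 4·0+2·0+5·2 = 10
Q: 2·6 = 12 | 4·0+2·6+5·0 = 12
gcd(2,4,2,5) = 1

Coefficients: [2, 4, 2, 5]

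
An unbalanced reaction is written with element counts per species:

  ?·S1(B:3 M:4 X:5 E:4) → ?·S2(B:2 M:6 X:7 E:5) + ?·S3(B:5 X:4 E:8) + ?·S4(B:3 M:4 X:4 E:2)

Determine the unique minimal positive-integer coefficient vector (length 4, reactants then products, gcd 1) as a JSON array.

B: 6·3 = 18 | 2·2+1·5+3·3 = 18
M: 6·4 = 24 | 2·6+1·0+3·4 = 24
X: 6·5 = 30 | 2·7+1·4+3·4 = 30
E: 6·4 = 24 | 2·5+1·8+3·2 = 24
gcd(6,2,1,3) = 1

Coefficients: [6, 2, 1, 3]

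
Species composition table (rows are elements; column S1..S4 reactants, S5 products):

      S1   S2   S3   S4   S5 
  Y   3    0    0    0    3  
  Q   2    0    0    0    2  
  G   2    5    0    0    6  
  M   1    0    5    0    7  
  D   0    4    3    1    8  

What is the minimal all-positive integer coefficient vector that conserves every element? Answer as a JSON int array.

Coefficients: [5, 4, 6, 6, 5]

Y: 5·3+4·0+6·0+6·0 = 15 | 5·3 = 15
Q: 5·2+4·0+6·0+6·0 = 10 | 5·2 = 10
G: 5·2+4·5+6·0+6·0 = 30 | 5·6 = 30
M: 5·1+4·0+6·5+6·0 = 35 | 5·7 = 35
D: 5·0+4·4+6·3+6·1 = 40 | 5·8 = 40
gcd(5,4,6,6,5) = 1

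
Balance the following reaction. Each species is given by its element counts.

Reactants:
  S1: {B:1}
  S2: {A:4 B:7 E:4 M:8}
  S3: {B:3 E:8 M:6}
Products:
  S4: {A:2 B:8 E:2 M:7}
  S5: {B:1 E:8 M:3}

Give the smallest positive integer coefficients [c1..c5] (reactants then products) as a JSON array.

A: 5·0+1·4+2·0 = 4 | 2·2+2·0 = 4
B: 5·1+1·7+2·3 = 18 | 2·8+2·1 = 18
E: 5·0+1·4+2·8 = 20 | 2·2+2·8 = 20
M: 5·0+1·8+2·6 = 20 | 2·7+2·3 = 20
gcd(5,1,2,2,2) = 1

Coefficients: [5, 1, 2, 2, 2]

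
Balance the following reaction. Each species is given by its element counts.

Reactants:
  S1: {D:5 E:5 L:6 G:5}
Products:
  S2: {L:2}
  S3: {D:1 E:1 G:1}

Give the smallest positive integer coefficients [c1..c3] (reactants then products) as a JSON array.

D: 1·5 = 5 | 3·0+5·1 = 5
E: 1·5 = 5 | 3·0+5·1 = 5
L: 1·6 = 6 | 3·2+5·0 = 6
G: 1·5 = 5 | 3·0+5·1 = 5
gcd(1,3,5) = 1

Coefficients: [1, 3, 5]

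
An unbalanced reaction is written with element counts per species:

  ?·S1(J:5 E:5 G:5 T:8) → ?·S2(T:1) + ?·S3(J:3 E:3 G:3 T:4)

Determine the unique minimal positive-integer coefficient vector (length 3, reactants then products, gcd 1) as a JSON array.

Coefficients: [3, 4, 5]

J: 3·5 = 15 | 4·0+5·3 = 15
E: 3·5 = 15 | 4·0+5·3 = 15
G: 3·5 = 15 | 4·0+5·3 = 15
T: 3·8 = 24 | 4·1+5·4 = 24
gcd(3,4,5) = 1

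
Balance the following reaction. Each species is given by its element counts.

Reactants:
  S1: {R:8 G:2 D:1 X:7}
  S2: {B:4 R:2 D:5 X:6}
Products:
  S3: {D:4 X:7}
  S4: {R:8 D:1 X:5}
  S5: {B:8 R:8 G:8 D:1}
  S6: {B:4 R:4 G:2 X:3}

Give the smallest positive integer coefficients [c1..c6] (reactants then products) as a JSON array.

B: 6·0+4·4 = 16 | 5·0+5·0+1·8+2·4 = 16
R: 6·8+4·2 = 56 | 5·0+5·8+1·8+2·4 = 56
G: 6·2+4·0 = 12 | 5·0+5·0+1·8+2·2 = 12
D: 6·1+4·5 = 26 | 5·4+5·1+1·1+2·0 = 26
X: 6·7+4·6 = 66 | 5·7+5·5+1·0+2·3 = 66
gcd(6,4,5,5,1,2) = 1

Coefficients: [6, 4, 5, 5, 1, 2]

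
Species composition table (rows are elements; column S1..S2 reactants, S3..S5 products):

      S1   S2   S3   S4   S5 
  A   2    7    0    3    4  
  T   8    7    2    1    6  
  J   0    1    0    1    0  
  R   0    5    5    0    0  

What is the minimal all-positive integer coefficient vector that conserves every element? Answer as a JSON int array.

A: 2·2+5·7 = 39 | 5·0+5·3+6·4 = 39
T: 2·8+5·7 = 51 | 5·2+5·1+6·6 = 51
J: 2·0+5·1 = 5 | 5·0+5·1+6·0 = 5
R: 2·0+5·5 = 25 | 5·5+5·0+6·0 = 25
gcd(2,5,5,5,6) = 1

Coefficients: [2, 5, 5, 5, 6]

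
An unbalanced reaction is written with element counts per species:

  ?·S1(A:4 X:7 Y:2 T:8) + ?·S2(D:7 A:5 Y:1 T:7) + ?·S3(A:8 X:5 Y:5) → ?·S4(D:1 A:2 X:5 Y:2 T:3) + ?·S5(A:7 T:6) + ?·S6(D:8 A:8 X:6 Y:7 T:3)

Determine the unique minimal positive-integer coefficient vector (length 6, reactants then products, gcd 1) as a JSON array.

D: 2·0+5·7+5·0 = 35 | 3·1+5·0+4·8 = 35
A: 2·4+5·5+5·8 = 73 | 3·2+5·7+4·8 = 73
X: 2·7+5·0+5·5 = 39 | 3·5+5·0+4·6 = 39
Y: 2·2+5·1+5·5 = 34 | 3·2+5·0+4·7 = 34
T: 2·8+5·7+5·0 = 51 | 3·3+5·6+4·3 = 51
gcd(2,5,5,3,5,4) = 1

Coefficients: [2, 5, 5, 3, 5, 4]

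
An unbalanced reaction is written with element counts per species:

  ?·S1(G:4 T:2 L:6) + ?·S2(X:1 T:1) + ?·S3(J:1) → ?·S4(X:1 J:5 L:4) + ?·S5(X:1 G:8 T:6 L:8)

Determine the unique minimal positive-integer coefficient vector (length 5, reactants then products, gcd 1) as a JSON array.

Coefficients: [2, 2, 5, 1, 1]

X: 2·0+2·1+5·0 = 2 | 1·1+1·1 = 2
G: 2·4+2·0+5·0 = 8 | 1·0+1·8 = 8
J: 2·0+2·0+5·1 = 5 | 1·5+1·0 = 5
T: 2·2+2·1+5·0 = 6 | 1·0+1·6 = 6
L: 2·6+2·0+5·0 = 12 | 1·4+1·8 = 12
gcd(2,2,5,1,1) = 1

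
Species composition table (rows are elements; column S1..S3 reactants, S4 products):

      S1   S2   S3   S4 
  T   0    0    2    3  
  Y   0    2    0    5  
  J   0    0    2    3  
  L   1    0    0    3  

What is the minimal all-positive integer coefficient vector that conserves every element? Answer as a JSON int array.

T: 6·0+5·0+3·2 = 6 | 2·3 = 6
Y: 6·0+5·2+3·0 = 10 | 2·5 = 10
J: 6·0+5·0+3·2 = 6 | 2·3 = 6
L: 6·1+5·0+3·0 = 6 | 2·3 = 6
gcd(6,5,3,2) = 1

Coefficients: [6, 5, 3, 2]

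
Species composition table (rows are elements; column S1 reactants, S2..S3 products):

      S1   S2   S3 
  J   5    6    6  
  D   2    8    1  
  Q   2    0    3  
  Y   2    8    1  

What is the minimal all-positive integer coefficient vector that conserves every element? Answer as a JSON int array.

J: 6·5 = 30 | 1·6+4·6 = 30
D: 6·2 = 12 | 1·8+4·1 = 12
Q: 6·2 = 12 | 1·0+4·3 = 12
Y: 6·2 = 12 | 1·8+4·1 = 12
gcd(6,1,4) = 1

Coefficients: [6, 1, 4]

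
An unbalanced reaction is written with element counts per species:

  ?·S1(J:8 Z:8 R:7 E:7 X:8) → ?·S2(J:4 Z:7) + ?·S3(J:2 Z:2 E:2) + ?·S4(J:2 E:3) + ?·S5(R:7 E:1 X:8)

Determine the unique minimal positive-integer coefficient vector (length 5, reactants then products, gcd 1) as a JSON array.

Coefficients: [5, 4, 6, 6, 5]

J: 5·8 = 40 | 4·4+6·2+6·2+5·0 = 40
Z: 5·8 = 40 | 4·7+6·2+6·0+5·0 = 40
R: 5·7 = 35 | 4·0+6·0+6·0+5·7 = 35
E: 5·7 = 35 | 4·0+6·2+6·3+5·1 = 35
X: 5·8 = 40 | 4·0+6·0+6·0+5·8 = 40
gcd(5,4,6,6,5) = 1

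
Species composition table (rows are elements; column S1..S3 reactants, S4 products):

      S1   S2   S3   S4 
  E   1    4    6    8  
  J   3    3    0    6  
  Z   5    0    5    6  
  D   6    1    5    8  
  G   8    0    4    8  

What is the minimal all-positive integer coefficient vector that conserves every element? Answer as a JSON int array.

Coefficients: [4, 6, 2, 5]

E: 4·1+6·4+2·6 = 40 | 5·8 = 40
J: 4·3+6·3+2·0 = 30 | 5·6 = 30
Z: 4·5+6·0+2·5 = 30 | 5·6 = 30
D: 4·6+6·1+2·5 = 40 | 5·8 = 40
G: 4·8+6·0+2·4 = 40 | 5·8 = 40
gcd(4,6,2,5) = 1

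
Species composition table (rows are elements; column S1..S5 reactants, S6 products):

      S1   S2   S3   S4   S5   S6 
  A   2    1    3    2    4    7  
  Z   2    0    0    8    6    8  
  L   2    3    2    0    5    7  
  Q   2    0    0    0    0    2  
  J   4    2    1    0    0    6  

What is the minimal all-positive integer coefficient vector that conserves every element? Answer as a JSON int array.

Coefficients: [6, 4, 4, 3, 2, 6]

A: 6·2+4·1+4·3+3·2+2·4 = 42 | 6·7 = 42
Z: 6·2+4·0+4·0+3·8+2·6 = 48 | 6·8 = 48
L: 6·2+4·3+4·2+3·0+2·5 = 42 | 6·7 = 42
Q: 6·2+4·0+4·0+3·0+2·0 = 12 | 6·2 = 12
J: 6·4+4·2+4·1+3·0+2·0 = 36 | 6·6 = 36
gcd(6,4,4,3,2,6) = 1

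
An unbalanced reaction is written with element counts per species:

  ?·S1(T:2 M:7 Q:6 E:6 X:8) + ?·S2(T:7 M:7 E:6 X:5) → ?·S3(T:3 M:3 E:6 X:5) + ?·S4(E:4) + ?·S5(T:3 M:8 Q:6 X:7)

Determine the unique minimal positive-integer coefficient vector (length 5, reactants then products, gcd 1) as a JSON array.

T: 5·2+2·7 = 24 | 3·3+6·0+5·3 = 24
M: 5·7+2·7 = 49 | 3·3+6·0+5·8 = 49
Q: 5·6+2·0 = 30 | 3·0+6·0+5·6 = 30
E: 5·6+2·6 = 42 | 3·6+6·4+5·0 = 42
X: 5·8+2·5 = 50 | 3·5+6·0+5·7 = 50
gcd(5,2,3,6,5) = 1

Coefficients: [5, 2, 3, 6, 5]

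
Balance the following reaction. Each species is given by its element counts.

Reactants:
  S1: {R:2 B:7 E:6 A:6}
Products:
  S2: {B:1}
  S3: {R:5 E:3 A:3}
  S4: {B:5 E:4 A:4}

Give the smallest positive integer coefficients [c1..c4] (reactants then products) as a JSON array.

R: 5·2 = 10 | 5·0+2·5+6·0 = 10
B: 5·7 = 35 | 5·1+2·0+6·5 = 35
E: 5·6 = 30 | 5·0+2·3+6·4 = 30
A: 5·6 = 30 | 5·0+2·3+6·4 = 30
gcd(5,5,2,6) = 1

Coefficients: [5, 5, 2, 6]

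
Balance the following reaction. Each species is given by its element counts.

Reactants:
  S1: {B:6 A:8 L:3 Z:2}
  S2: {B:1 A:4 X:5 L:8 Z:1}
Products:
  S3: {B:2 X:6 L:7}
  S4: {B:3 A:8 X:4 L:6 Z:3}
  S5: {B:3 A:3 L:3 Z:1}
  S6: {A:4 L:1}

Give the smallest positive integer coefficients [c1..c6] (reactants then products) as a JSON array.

B: 3·6+4·1 = 22 | 2·2+2·3+4·3+3·0 = 22
A: 3·8+4·4 = 40 | 2·0+2·8+4·3+3·4 = 40
X: 3·0+4·5 = 20 | 2·6+2·4+4·0+3·0 = 20
L: 3·3+4·8 = 41 | 2·7+2·6+4·3+3·1 = 41
Z: 3·2+4·1 = 10 | 2·0+2·3+4·1+3·0 = 10
gcd(3,4,2,2,4,3) = 1

Coefficients: [3, 4, 2, 2, 4, 3]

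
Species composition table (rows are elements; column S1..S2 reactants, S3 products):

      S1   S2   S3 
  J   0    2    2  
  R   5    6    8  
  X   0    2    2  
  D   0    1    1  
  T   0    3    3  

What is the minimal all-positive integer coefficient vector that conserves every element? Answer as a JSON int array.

J: 2·0+5·2 = 10 | 5·2 = 10
R: 2·5+5·6 = 40 | 5·8 = 40
X: 2·0+5·2 = 10 | 5·2 = 10
D: 2·0+5·1 = 5 | 5·1 = 5
T: 2·0+5·3 = 15 | 5·3 = 15
gcd(2,5,5) = 1

Coefficients: [2, 5, 5]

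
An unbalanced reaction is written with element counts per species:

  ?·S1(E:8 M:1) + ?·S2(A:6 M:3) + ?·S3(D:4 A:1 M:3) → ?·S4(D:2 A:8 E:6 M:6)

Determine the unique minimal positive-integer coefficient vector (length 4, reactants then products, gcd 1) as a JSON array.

D: 3·0+5·0+2·4 = 8 | 4·2 = 8
A: 3·0+5·6+2·1 = 32 | 4·8 = 32
E: 3·8+5·0+2·0 = 24 | 4·6 = 24
M: 3·1+5·3+2·3 = 24 | 4·6 = 24
gcd(3,5,2,4) = 1

Coefficients: [3, 5, 2, 4]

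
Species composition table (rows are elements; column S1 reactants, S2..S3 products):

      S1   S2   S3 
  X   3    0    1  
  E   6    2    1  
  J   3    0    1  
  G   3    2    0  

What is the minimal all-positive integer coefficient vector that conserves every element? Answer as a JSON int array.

X: 2·3 = 6 | 3·0+6·1 = 6
E: 2·6 = 12 | 3·2+6·1 = 12
J: 2·3 = 6 | 3·0+6·1 = 6
G: 2·3 = 6 | 3·2+6·0 = 6
gcd(2,3,6) = 1

Coefficients: [2, 3, 6]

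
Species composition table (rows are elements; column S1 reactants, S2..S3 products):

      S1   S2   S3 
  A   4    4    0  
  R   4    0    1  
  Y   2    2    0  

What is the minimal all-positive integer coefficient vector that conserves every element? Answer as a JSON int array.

Coefficients: [1, 1, 4]

A: 1·4 = 4 | 1·4+4·0 = 4
R: 1·4 = 4 | 1·0+4·1 = 4
Y: 1·2 = 2 | 1·2+4·0 = 2
gcd(1,1,4) = 1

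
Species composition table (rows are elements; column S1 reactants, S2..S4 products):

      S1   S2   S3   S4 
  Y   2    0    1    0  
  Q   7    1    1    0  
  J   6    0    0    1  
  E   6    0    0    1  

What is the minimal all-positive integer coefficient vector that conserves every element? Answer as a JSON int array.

Y: 1·2 = 2 | 5·0+2·1+6·0 = 2
Q: 1·7 = 7 | 5·1+2·1+6·0 = 7
J: 1·6 = 6 | 5·0+2·0+6·1 = 6
E: 1·6 = 6 | 5·0+2·0+6·1 = 6
gcd(1,5,2,6) = 1

Coefficients: [1, 5, 2, 6]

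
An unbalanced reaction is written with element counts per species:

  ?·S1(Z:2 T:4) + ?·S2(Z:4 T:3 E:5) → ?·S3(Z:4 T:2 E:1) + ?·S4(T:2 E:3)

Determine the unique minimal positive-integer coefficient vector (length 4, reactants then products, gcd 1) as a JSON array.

Z: 2·2+4·4 = 20 | 5·4+5·0 = 20
T: 2·4+4·3 = 20 | 5·2+5·2 = 20
E: 2·0+4·5 = 20 | 5·1+5·3 = 20
gcd(2,4,5,5) = 1

Coefficients: [2, 4, 5, 5]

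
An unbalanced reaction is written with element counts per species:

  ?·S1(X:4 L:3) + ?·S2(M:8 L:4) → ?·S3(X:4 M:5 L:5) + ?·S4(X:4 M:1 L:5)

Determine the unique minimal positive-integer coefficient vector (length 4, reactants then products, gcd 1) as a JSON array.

Coefficients: [4, 2, 3, 1]

X: 4·4+2·0 = 16 | 3·4+1·4 = 16
M: 4·0+2·8 = 16 | 3·5+1·1 = 16
L: 4·3+2·4 = 20 | 3·5+1·5 = 20
gcd(4,2,3,1) = 1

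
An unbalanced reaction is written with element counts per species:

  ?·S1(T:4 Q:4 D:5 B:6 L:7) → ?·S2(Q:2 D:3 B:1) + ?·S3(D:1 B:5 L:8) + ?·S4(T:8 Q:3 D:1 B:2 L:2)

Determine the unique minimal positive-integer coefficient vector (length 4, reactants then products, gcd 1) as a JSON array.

Coefficients: [4, 5, 3, 2]

T: 4·4 = 16 | 5·0+3·0+2·8 = 16
Q: 4·4 = 16 | 5·2+3·0+2·3 = 16
D: 4·5 = 20 | 5·3+3·1+2·1 = 20
B: 4·6 = 24 | 5·1+3·5+2·2 = 24
L: 4·7 = 28 | 5·0+3·8+2·2 = 28
gcd(4,5,3,2) = 1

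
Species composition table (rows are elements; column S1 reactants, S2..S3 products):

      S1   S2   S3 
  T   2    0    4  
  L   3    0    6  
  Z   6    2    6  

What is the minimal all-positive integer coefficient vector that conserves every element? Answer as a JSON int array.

T: 2·2 = 4 | 3·0+1·4 = 4
L: 2·3 = 6 | 3·0+1·6 = 6
Z: 2·6 = 12 | 3·2+1·6 = 12
gcd(2,3,1) = 1

Coefficients: [2, 3, 1]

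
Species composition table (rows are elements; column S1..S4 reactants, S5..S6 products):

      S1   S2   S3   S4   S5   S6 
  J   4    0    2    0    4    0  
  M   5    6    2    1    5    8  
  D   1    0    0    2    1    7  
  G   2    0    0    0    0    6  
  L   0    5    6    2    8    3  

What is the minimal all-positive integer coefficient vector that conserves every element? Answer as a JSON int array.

Coefficients: [3, 1, 6, 5, 6, 1]

J: 3·4+1·0+6·2+5·0 = 24 | 6·4+1·0 = 24
M: 3·5+1·6+6·2+5·1 = 38 | 6·5+1·8 = 38
D: 3·1+1·0+6·0+5·2 = 13 | 6·1+1·7 = 13
G: 3·2+1·0+6·0+5·0 = 6 | 6·0+1·6 = 6
L: 3·0+1·5+6·6+5·2 = 51 | 6·8+1·3 = 51
gcd(3,1,6,5,6,1) = 1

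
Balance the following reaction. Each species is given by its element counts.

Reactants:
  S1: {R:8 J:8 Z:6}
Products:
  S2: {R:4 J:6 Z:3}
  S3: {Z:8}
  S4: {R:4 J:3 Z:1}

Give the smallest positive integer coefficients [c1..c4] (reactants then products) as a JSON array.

R: 3·8 = 24 | 2·4+1·0+4·4 = 24
J: 3·8 = 24 | 2·6+1·0+4·3 = 24
Z: 3·6 = 18 | 2·3+1·8+4·1 = 18
gcd(3,2,1,4) = 1

Coefficients: [3, 2, 1, 4]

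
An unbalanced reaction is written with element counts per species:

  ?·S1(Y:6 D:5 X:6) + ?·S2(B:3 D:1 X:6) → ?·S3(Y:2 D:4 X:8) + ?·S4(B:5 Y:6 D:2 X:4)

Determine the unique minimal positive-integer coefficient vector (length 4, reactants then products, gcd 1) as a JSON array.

B: 5·0+5·3 = 15 | 6·0+3·5 = 15
Y: 5·6+5·0 = 30 | 6·2+3·6 = 30
D: 5·5+5·1 = 30 | 6·4+3·2 = 30
X: 5·6+5·6 = 60 | 6·8+3·4 = 60
gcd(5,5,6,3) = 1

Coefficients: [5, 5, 6, 3]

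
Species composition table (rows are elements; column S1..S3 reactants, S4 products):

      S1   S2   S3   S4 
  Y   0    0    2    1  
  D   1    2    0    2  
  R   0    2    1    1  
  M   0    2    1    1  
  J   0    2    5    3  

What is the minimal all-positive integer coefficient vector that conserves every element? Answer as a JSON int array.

Y: 6·0+1·0+2·2 = 4 | 4·1 = 4
D: 6·1+1·2+2·0 = 8 | 4·2 = 8
R: 6·0+1·2+2·1 = 4 | 4·1 = 4
M: 6·0+1·2+2·1 = 4 | 4·1 = 4
J: 6·0+1·2+2·5 = 12 | 4·3 = 12
gcd(6,1,2,4) = 1

Coefficients: [6, 1, 2, 4]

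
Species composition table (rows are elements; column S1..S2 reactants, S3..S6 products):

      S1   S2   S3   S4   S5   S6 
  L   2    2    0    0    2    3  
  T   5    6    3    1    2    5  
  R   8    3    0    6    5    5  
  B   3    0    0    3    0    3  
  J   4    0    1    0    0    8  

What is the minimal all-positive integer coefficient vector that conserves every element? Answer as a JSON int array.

Coefficients: [5, 1, 4, 3, 3, 2]

L: 5·2+1·2 = 12 | 4·0+3·0+3·2+2·3 = 12
T: 5·5+1·6 = 31 | 4·3+3·1+3·2+2·5 = 31
R: 5·8+1·3 = 43 | 4·0+3·6+3·5+2·5 = 43
B: 5·3+1·0 = 15 | 4·0+3·3+3·0+2·3 = 15
J: 5·4+1·0 = 20 | 4·1+3·0+3·0+2·8 = 20
gcd(5,1,4,3,3,2) = 1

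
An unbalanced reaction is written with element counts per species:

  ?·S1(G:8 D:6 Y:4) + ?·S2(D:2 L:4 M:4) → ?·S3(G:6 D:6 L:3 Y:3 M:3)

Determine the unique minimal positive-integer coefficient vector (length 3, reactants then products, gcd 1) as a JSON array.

Coefficients: [3, 3, 4]

G: 3·8+3·0 = 24 | 4·6 = 24
D: 3·6+3·2 = 24 | 4·6 = 24
L: 3·0+3·4 = 12 | 4·3 = 12
Y: 3·4+3·0 = 12 | 4·3 = 12
M: 3·0+3·4 = 12 | 4·3 = 12
gcd(3,3,4) = 1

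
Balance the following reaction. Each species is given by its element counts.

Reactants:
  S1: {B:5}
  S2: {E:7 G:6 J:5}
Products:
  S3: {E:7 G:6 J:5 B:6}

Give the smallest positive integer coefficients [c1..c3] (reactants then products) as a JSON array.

E: 6·0+5·7 = 35 | 5·7 = 35
G: 6·0+5·6 = 30 | 5·6 = 30
J: 6·0+5·5 = 25 | 5·5 = 25
B: 6·5+5·0 = 30 | 5·6 = 30
gcd(6,5,5) = 1

Coefficients: [6, 5, 5]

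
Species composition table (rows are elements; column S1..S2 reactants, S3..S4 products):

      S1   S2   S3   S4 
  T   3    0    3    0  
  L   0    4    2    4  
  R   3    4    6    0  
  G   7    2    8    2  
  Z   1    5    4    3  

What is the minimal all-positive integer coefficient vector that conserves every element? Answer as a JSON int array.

Coefficients: [4, 3, 4, 1]

T: 4·3+3·0 = 12 | 4·3+1·0 = 12
L: 4·0+3·4 = 12 | 4·2+1·4 = 12
R: 4·3+3·4 = 24 | 4·6+1·0 = 24
G: 4·7+3·2 = 34 | 4·8+1·2 = 34
Z: 4·1+3·5 = 19 | 4·4+1·3 = 19
gcd(4,3,4,1) = 1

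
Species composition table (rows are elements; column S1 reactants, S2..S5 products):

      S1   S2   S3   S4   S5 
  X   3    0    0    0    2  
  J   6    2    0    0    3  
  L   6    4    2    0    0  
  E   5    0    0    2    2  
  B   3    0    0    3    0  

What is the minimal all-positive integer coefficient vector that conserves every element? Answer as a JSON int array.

Coefficients: [4, 3, 6, 4, 6]

X: 4·3 = 12 | 3·0+6·0+4·0+6·2 = 12
J: 4·6 = 24 | 3·2+6·0+4·0+6·3 = 24
L: 4·6 = 24 | 3·4+6·2+4·0+6·0 = 24
E: 4·5 = 20 | 3·0+6·0+4·2+6·2 = 20
B: 4·3 = 12 | 3·0+6·0+4·3+6·0 = 12
gcd(4,3,6,4,6) = 1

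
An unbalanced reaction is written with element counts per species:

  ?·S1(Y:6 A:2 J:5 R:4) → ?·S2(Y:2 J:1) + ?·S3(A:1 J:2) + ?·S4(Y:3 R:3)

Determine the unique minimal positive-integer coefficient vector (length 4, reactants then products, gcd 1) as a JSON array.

Coefficients: [3, 3, 6, 4]

Y: 3·6 = 18 | 3·2+6·0+4·3 = 18
A: 3·2 = 6 | 3·0+6·1+4·0 = 6
J: 3·5 = 15 | 3·1+6·2+4·0 = 15
R: 3·4 = 12 | 3·0+6·0+4·3 = 12
gcd(3,3,6,4) = 1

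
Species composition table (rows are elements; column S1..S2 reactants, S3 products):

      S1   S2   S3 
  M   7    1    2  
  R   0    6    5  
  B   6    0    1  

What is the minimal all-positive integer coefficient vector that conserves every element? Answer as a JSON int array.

Coefficients: [1, 5, 6]

M: 1·7+5·1 = 12 | 6·2 = 12
R: 1·0+5·6 = 30 | 6·5 = 30
B: 1·6+5·0 = 6 | 6·1 = 6
gcd(1,5,6) = 1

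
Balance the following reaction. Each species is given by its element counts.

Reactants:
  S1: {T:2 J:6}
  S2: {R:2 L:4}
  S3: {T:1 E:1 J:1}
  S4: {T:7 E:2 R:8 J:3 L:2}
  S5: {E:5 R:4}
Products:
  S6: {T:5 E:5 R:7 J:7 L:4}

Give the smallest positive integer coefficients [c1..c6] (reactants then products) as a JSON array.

Coefficients: [5, 5, 6, 2, 4, 6]

T: 5·2+5·0+6·1+2·7+4·0 = 30 | 6·5 = 30
E: 5·0+5·0+6·1+2·2+4·5 = 30 | 6·5 = 30
R: 5·0+5·2+6·0+2·8+4·4 = 42 | 6·7 = 42
J: 5·6+5·0+6·1+2·3+4·0 = 42 | 6·7 = 42
L: 5·0+5·4+6·0+2·2+4·0 = 24 | 6·4 = 24
gcd(5,5,6,2,4,6) = 1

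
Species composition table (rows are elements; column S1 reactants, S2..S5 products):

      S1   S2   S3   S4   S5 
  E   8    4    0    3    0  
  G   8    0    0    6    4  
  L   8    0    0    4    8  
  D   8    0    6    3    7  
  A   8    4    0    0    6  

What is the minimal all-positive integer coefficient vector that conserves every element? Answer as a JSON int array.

E: 4·8 = 32 | 5·4+1·0+4·3+2·0 = 32
G: 4·8 = 32 | 5·0+1·0+4·6+2·4 = 32
L: 4·8 = 32 | 5·0+1·0+4·4+2·8 = 32
D: 4·8 = 32 | 5·0+1·6+4·3+2·7 = 32
A: 4·8 = 32 | 5·4+1·0+4·0+2·6 = 32
gcd(4,5,1,4,2) = 1

Coefficients: [4, 5, 1, 4, 2]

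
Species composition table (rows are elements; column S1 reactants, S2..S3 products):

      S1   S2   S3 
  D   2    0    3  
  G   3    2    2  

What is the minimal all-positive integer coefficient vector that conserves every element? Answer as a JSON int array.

Coefficients: [6, 5, 4]

D: 6·2 = 12 | 5·0+4·3 = 12
G: 6·3 = 18 | 5·2+4·2 = 18
gcd(6,5,4) = 1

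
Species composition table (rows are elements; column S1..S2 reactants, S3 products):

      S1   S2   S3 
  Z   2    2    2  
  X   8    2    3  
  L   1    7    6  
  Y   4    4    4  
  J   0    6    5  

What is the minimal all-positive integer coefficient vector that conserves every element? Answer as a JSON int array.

Z: 1·2+5·2 = 12 | 6·2 = 12
X: 1·8+5·2 = 18 | 6·3 = 18
L: 1·1+5·7 = 36 | 6·6 = 36
Y: 1·4+5·4 = 24 | 6·4 = 24
J: 1·0+5·6 = 30 | 6·5 = 30
gcd(1,5,6) = 1

Coefficients: [1, 5, 6]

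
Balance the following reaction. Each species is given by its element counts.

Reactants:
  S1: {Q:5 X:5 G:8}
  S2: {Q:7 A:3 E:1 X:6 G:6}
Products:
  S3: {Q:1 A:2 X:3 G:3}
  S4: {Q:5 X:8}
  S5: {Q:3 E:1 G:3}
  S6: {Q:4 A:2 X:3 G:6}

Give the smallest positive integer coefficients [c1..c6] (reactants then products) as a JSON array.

Q: 3·5+6·7 = 57 | 4·1+3·5+6·3+5·4 = 57
A: 3·0+6·3 = 18 | 4·2+3·0+6·0+5·2 = 18
E: 3·0+6·1 = 6 | 4·0+3·0+6·1+5·0 = 6
X: 3·5+6·6 = 51 | 4·3+3·8+6·0+5·3 = 51
G: 3·8+6·6 = 60 | 4·3+3·0+6·3+5·6 = 60
gcd(3,6,4,3,6,5) = 1

Coefficients: [3, 6, 4, 3, 6, 5]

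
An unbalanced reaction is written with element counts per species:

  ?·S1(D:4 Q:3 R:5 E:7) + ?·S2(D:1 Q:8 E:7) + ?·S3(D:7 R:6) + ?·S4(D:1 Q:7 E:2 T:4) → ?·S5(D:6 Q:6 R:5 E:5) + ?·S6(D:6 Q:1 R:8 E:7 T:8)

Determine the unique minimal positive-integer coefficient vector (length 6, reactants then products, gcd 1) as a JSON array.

Coefficients: [3, 1, 3, 2, 5, 1]

D: 3·4+1·1+3·7+2·1 = 36 | 5·6+1·6 = 36
Q: 3·3+1·8+3·0+2·7 = 31 | 5·6+1·1 = 31
R: 3·5+1·0+3·6+2·0 = 33 | 5·5+1·8 = 33
E: 3·7+1·7+3·0+2·2 = 32 | 5·5+1·7 = 32
T: 3·0+1·0+3·0+2·4 = 8 | 5·0+1·8 = 8
gcd(3,1,3,2,5,1) = 1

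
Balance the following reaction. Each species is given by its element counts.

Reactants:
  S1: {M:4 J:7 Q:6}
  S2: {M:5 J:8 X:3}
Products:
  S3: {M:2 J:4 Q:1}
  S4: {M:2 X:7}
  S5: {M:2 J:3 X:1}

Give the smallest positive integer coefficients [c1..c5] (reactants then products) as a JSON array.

Coefficients: [1, 4, 6, 1, 5]

M: 1·4+4·5 = 24 | 6·2+1·2+5·2 = 24
J: 1·7+4·8 = 39 | 6·4+1·0+5·3 = 39
Q: 1·6+4·0 = 6 | 6·1+1·0+5·0 = 6
X: 1·0+4·3 = 12 | 6·0+1·7+5·1 = 12
gcd(1,4,6,1,5) = 1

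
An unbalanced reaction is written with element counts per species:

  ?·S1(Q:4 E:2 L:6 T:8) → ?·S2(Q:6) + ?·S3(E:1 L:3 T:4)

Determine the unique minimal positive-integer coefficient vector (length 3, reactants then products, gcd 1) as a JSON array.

Q: 3·4 = 12 | 2·6+6·0 = 12
E: 3·2 = 6 | 2·0+6·1 = 6
L: 3·6 = 18 | 2·0+6·3 = 18
T: 3·8 = 24 | 2·0+6·4 = 24
gcd(3,2,6) = 1

Coefficients: [3, 2, 6]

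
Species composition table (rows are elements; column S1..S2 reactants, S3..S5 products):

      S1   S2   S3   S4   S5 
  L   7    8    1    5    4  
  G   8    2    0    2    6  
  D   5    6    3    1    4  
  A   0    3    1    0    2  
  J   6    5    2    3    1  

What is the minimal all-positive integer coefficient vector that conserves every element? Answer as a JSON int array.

L: 2·7+3·8 = 38 | 5·1+5·5+2·4 = 38
G: 2·8+3·2 = 22 | 5·0+5·2+2·6 = 22
D: 2·5+3·6 = 28 | 5·3+5·1+2·4 = 28
A: 2·0+3·3 = 9 | 5·1+5·0+2·2 = 9
J: 2·6+3·5 = 27 | 5·2+5·3+2·1 = 27
gcd(2,3,5,5,2) = 1

Coefficients: [2, 3, 5, 5, 2]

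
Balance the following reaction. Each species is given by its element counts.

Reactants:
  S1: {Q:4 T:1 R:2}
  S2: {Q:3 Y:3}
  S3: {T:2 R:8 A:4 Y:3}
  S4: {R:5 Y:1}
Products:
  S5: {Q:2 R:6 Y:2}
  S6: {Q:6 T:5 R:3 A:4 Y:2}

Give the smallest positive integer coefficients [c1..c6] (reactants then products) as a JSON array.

Coefficients: [3, 2, 1, 5, 6, 1]

Q: 3·4+2·3+1·0+5·0 = 18 | 6·2+1·6 = 18
T: 3·1+2·0+1·2+5·0 = 5 | 6·0+1·5 = 5
R: 3·2+2·0+1·8+5·5 = 39 | 6·6+1·3 = 39
A: 3·0+2·0+1·4+5·0 = 4 | 6·0+1·4 = 4
Y: 3·0+2·3+1·3+5·1 = 14 | 6·2+1·2 = 14
gcd(3,2,1,5,6,1) = 1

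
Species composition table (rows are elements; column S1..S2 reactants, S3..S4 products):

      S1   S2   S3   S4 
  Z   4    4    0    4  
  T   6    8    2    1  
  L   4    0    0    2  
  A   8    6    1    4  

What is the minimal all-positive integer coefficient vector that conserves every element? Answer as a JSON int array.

Coefficients: [1, 1, 6, 2]

Z: 1·4+1·4 = 8 | 6·0+2·4 = 8
T: 1·6+1·8 = 14 | 6·2+2·1 = 14
L: 1·4+1·0 = 4 | 6·0+2·2 = 4
A: 1·8+1·6 = 14 | 6·1+2·4 = 14
gcd(1,1,6,2) = 1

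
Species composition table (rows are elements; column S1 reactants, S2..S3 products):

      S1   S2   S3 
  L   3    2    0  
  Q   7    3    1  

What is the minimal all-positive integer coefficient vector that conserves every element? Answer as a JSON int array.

Coefficients: [2, 3, 5]

L: 2·3 = 6 | 3·2+5·0 = 6
Q: 2·7 = 14 | 3·3+5·1 = 14
gcd(2,3,5) = 1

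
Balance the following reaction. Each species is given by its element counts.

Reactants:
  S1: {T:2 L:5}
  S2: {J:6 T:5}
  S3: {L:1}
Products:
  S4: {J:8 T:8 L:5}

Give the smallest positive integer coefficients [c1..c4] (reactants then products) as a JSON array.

J: 2·0+4·6+5·0 = 24 | 3·8 = 24
T: 2·2+4·5+5·0 = 24 | 3·8 = 24
L: 2·5+4·0+5·1 = 15 | 3·5 = 15
gcd(2,4,5,3) = 1

Coefficients: [2, 4, 5, 3]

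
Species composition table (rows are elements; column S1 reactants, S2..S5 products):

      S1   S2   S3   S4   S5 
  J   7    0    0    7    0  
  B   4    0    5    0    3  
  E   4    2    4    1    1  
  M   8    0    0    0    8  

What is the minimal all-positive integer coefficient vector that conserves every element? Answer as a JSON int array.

Coefficients: [5, 3, 1, 5, 5]

J: 5·7 = 35 | 3·0+1·0+5·7+5·0 = 35
B: 5·4 = 20 | 3·0+1·5+5·0+5·3 = 20
E: 5·4 = 20 | 3·2+1·4+5·1+5·1 = 20
M: 5·8 = 40 | 3·0+1·0+5·0+5·8 = 40
gcd(5,3,1,5,5) = 1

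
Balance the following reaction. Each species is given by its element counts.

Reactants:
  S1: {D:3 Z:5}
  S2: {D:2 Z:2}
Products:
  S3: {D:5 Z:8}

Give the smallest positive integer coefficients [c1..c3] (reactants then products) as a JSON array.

Coefficients: [6, 1, 4]

D: 6·3+1·2 = 20 | 4·5 = 20
Z: 6·5+1·2 = 32 | 4·8 = 32
gcd(6,1,4) = 1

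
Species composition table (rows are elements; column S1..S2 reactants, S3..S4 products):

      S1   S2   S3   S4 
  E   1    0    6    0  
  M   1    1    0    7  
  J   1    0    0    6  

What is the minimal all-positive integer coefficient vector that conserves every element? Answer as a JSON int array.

E: 6·1+1·0 = 6 | 1·6+1·0 = 6
M: 6·1+1·1 = 7 | 1·0+1·7 = 7
J: 6·1+1·0 = 6 | 1·0+1·6 = 6
gcd(6,1,1,1) = 1

Coefficients: [6, 1, 1, 1]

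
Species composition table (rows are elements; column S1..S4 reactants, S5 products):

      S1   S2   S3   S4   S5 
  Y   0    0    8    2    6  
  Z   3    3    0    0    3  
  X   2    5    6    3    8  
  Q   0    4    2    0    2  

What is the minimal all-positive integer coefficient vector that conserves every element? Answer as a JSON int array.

Coefficients: [4, 1, 3, 3, 5]

Y: 4·0+1·0+3·8+3·2 = 30 | 5·6 = 30
Z: 4·3+1·3+3·0+3·0 = 15 | 5·3 = 15
X: 4·2+1·5+3·6+3·3 = 40 | 5·8 = 40
Q: 4·0+1·4+3·2+3·0 = 10 | 5·2 = 10
gcd(4,1,3,3,5) = 1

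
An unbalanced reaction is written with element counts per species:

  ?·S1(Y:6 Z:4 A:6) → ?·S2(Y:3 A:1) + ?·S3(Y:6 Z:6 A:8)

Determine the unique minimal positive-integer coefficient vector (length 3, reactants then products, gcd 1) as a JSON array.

Y: 3·6 = 18 | 2·3+2·6 = 18
Z: 3·4 = 12 | 2·0+2·6 = 12
A: 3·6 = 18 | 2·1+2·8 = 18
gcd(3,2,2) = 1

Coefficients: [3, 2, 2]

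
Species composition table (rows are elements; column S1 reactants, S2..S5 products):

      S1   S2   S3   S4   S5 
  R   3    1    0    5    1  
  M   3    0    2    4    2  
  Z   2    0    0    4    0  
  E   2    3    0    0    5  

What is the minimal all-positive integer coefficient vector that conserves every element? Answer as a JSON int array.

Coefficients: [4, 1, 1, 2, 1]

R: 4·3 = 12 | 1·1+1·0+2·5+1·1 = 12
M: 4·3 = 12 | 1·0+1·2+2·4+1·2 = 12
Z: 4·2 = 8 | 1·0+1·0+2·4+1·0 = 8
E: 4·2 = 8 | 1·3+1·0+2·0+1·5 = 8
gcd(4,1,1,2,1) = 1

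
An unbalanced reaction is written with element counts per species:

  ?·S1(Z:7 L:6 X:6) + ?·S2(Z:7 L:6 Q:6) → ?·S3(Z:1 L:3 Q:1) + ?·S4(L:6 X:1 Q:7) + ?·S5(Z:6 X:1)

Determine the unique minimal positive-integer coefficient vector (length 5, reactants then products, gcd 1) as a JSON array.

Z: 1·7+3·7 = 28 | 4·1+2·0+4·6 = 28
L: 1·6+3·6 = 24 | 4·3+2·6+4·0 = 24
X: 1·6+3·0 = 6 | 4·0+2·1+4·1 = 6
Q: 1·0+3·6 = 18 | 4·1+2·7+4·0 = 18
gcd(1,3,4,2,4) = 1

Coefficients: [1, 3, 4, 2, 4]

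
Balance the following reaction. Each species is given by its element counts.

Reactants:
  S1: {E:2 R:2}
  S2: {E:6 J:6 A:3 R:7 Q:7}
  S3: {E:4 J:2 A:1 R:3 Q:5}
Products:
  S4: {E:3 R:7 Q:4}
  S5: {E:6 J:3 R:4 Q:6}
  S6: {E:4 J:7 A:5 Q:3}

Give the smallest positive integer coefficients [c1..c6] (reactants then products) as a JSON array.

Coefficients: [4, 5, 5, 6, 4, 4]

E: 4·2+5·6+5·4 = 58 | 6·3+4·6+4·4 = 58
J: 4·0+5·6+5·2 = 40 | 6·0+4·3+4·7 = 40
A: 4·0+5·3+5·1 = 20 | 6·0+4·0+4·5 = 20
R: 4·2+5·7+5·3 = 58 | 6·7+4·4+4·0 = 58
Q: 4·0+5·7+5·5 = 60 | 6·4+4·6+4·3 = 60
gcd(4,5,5,6,4,4) = 1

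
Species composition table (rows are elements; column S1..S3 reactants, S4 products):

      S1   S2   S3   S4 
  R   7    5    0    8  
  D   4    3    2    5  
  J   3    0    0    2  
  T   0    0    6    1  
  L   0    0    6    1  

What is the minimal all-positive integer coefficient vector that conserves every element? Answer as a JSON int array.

R: 4·7+4·5+1·0 = 48 | 6·8 = 48
D: 4·4+4·3+1·2 = 30 | 6·5 = 30
J: 4·3+4·0+1·0 = 12 | 6·2 = 12
T: 4·0+4·0+1·6 = 6 | 6·1 = 6
L: 4·0+4·0+1·6 = 6 | 6·1 = 6
gcd(4,4,1,6) = 1

Coefficients: [4, 4, 1, 6]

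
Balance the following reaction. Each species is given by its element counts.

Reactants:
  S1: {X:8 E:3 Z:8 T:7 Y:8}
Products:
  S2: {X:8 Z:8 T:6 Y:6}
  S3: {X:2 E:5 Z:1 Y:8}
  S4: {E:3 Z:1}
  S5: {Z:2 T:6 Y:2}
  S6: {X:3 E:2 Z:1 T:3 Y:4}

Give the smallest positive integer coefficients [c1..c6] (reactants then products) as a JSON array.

Coefficients: [6, 5, 1, 3, 1, 2]

X: 6·8 = 48 | 5·8+1·2+3·0+1·0+2·3 = 48
E: 6·3 = 18 | 5·0+1·5+3·3+1·0+2·2 = 18
Z: 6·8 = 48 | 5·8+1·1+3·1+1·2+2·1 = 48
T: 6·7 = 42 | 5·6+1·0+3·0+1·6+2·3 = 42
Y: 6·8 = 48 | 5·6+1·8+3·0+1·2+2·4 = 48
gcd(6,5,1,3,1,2) = 1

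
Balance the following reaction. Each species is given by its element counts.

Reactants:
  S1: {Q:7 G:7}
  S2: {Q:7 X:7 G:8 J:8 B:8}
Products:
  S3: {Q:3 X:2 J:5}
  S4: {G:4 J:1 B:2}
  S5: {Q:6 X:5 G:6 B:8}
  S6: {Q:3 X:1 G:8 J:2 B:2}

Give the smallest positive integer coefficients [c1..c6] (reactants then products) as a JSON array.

Q: 2·7+4·7 = 42 | 5·3+1·0+3·6+3·3 = 42
X: 2·0+4·7 = 28 | 5·2+1·0+3·5+3·1 = 28
G: 2·7+4·8 = 46 | 5·0+1·4+3·6+3·8 = 46
J: 2·0+4·8 = 32 | 5·5+1·1+3·0+3·2 = 32
B: 2·0+4·8 = 32 | 5·0+1·2+3·8+3·2 = 32
gcd(2,4,5,1,3,3) = 1

Coefficients: [2, 4, 5, 1, 3, 3]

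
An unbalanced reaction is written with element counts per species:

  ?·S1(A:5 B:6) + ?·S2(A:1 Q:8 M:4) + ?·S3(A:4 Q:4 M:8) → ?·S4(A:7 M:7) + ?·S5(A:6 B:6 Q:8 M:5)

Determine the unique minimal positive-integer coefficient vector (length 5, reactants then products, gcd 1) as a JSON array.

A: 5·5+4·1+2·4 = 37 | 1·7+5·6 = 37
B: 5·6+4·0+2·0 = 30 | 1·0+5·6 = 30
Q: 5·0+4·8+2·4 = 40 | 1·0+5·8 = 40
M: 5·0+4·4+2·8 = 32 | 1·7+5·5 = 32
gcd(5,4,2,1,5) = 1

Coefficients: [5, 4, 2, 1, 5]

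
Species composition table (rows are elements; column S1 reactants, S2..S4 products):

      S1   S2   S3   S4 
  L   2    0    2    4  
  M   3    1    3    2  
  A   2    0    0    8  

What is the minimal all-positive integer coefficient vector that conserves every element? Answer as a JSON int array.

Coefficients: [4, 4, 2, 1]

L: 4·2 = 8 | 4·0+2·2+1·4 = 8
M: 4·3 = 12 | 4·1+2·3+1·2 = 12
A: 4·2 = 8 | 4·0+2·0+1·8 = 8
gcd(4,4,2,1) = 1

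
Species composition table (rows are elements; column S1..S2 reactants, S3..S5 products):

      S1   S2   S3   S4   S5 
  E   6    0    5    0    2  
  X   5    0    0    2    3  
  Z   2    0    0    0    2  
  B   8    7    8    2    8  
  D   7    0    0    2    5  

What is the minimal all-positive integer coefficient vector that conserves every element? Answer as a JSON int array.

E: 5·6+6·0 = 30 | 4·5+5·0+5·2 = 30
X: 5·5+6·0 = 25 | 4·0+5·2+5·3 = 25
Z: 5·2+6·0 = 10 | 4·0+5·0+5·2 = 10
B: 5·8+6·7 = 82 | 4·8+5·2+5·8 = 82
D: 5·7+6·0 = 35 | 4·0+5·2+5·5 = 35
gcd(5,6,4,5,5) = 1

Coefficients: [5, 6, 4, 5, 5]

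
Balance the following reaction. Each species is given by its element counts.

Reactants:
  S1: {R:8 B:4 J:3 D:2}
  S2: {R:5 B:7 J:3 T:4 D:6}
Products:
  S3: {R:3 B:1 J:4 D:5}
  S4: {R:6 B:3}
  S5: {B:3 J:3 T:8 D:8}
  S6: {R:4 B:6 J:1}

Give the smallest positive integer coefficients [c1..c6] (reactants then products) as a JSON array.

Coefficients: [4, 6, 4, 5, 3, 5]

R: 4·8+6·5 = 62 | 4·3+5·6+3·0+5·4 = 62
B: 4·4+6·7 = 58 | 4·1+5·3+3·3+5·6 = 58
J: 4·3+6·3 = 30 | 4·4+5·0+3·3+5·1 = 30
T: 4·0+6·4 = 24 | 4·0+5·0+3·8+5·0 = 24
D: 4·2+6·6 = 44 | 4·5+5·0+3·8+5·0 = 44
gcd(4,6,4,5,3,5) = 1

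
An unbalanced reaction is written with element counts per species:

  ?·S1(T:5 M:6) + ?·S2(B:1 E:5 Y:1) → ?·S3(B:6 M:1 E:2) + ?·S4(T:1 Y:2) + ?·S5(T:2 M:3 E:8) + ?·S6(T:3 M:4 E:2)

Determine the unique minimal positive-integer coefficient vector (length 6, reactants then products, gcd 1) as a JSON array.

Coefficients: [3, 6, 1, 3, 3, 2]

T: 3·5+6·0 = 15 | 1·0+3·1+3·2+2·3 = 15
B: 3·0+6·1 = 6 | 1·6+3·0+3·0+2·0 = 6
M: 3·6+6·0 = 18 | 1·1+3·0+3·3+2·4 = 18
E: 3·0+6·5 = 30 | 1·2+3·0+3·8+2·2 = 30
Y: 3·0+6·1 = 6 | 1·0+3·2+3·0+2·0 = 6
gcd(3,6,1,3,3,2) = 1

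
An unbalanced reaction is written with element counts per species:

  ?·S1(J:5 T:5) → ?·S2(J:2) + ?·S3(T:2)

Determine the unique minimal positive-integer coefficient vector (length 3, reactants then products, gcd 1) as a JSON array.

Coefficients: [2, 5, 5]

J: 2·5 = 10 | 5·2+5·0 = 10
T: 2·5 = 10 | 5·0+5·2 = 10
gcd(2,5,5) = 1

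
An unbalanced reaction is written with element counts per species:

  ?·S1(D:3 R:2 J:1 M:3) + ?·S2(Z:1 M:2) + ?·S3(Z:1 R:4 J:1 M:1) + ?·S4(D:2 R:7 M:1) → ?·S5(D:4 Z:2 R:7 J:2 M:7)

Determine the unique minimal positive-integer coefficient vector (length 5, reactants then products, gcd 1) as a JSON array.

Coefficients: [6, 6, 4, 1, 5]

D: 6·3+6·0+4·0+1·2 = 20 | 5·4 = 20
Z: 6·0+6·1+4·1+1·0 = 10 | 5·2 = 10
R: 6·2+6·0+4·4+1·7 = 35 | 5·7 = 35
J: 6·1+6·0+4·1+1·0 = 10 | 5·2 = 10
M: 6·3+6·2+4·1+1·1 = 35 | 5·7 = 35
gcd(6,6,4,1,5) = 1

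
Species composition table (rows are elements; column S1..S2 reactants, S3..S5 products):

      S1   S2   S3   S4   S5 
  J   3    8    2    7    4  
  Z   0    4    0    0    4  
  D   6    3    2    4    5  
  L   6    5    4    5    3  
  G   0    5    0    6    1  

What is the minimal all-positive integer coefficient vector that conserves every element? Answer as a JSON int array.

Coefficients: [4, 3, 5, 2, 3]

J: 4·3+3·8 = 36 | 5·2+2·7+3·4 = 36
Z: 4·0+3·4 = 12 | 5·0+2·0+3·4 = 12
D: 4·6+3·3 = 33 | 5·2+2·4+3·5 = 33
L: 4·6+3·5 = 39 | 5·4+2·5+3·3 = 39
G: 4·0+3·5 = 15 | 5·0+2·6+3·1 = 15
gcd(4,3,5,2,3) = 1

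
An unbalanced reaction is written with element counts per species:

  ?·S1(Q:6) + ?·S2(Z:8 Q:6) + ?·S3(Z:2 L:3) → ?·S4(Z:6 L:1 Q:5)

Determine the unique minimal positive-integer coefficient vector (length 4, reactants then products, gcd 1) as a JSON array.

Coefficients: [1, 4, 2, 6]

Z: 1·0+4·8+2·2 = 36 | 6·6 = 36
L: 1·0+4·0+2·3 = 6 | 6·1 = 6
Q: 1·6+4·6+2·0 = 30 | 6·5 = 30
gcd(1,4,2,6) = 1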